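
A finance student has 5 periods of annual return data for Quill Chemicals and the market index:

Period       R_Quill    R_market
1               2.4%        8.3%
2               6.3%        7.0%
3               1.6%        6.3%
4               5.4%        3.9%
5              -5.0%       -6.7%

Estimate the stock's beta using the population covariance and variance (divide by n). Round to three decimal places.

Mean R_i = (2.4 + 6.3 + 1.6 + 5.4 − 5.0) / 5 = 2.1400%
Mean R_m = (8.3 + 7.0 + 6.3 + 3.9 − 6.7) / 5 = 3.7600%
Σ(R_i − R̄_i)(R_m − R̄_m) = 88.4280  ⇒  Cov = 88.4280 / 5 = 17.6856
Σ(R_m − R̄_m)² = 146.9920  ⇒  Var(R_m) = 146.9920 / 5 = 29.3984
β = Cov / Var(R_m) = 17.6856 / 29.3984 = 0.6016

0.602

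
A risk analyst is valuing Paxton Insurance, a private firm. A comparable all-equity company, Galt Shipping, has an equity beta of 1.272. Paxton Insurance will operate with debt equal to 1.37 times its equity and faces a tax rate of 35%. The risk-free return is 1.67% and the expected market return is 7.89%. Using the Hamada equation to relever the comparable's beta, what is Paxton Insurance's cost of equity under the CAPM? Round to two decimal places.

16.63%

β_L = β_U × [1 + (1 − t)(D/E)] = 1.272 × [1 + (1 − 0.35) × 1.37]
    = 1.272 × [1 + 0.65 × 1.37] = 1.272 × 1.8905 = 2.4047
MRP = 7.89% − 1.67% = 6.22%
E(R) = R_f + β_L × MRP = 1.67% + 2.4047 × 6.22% = 16.63%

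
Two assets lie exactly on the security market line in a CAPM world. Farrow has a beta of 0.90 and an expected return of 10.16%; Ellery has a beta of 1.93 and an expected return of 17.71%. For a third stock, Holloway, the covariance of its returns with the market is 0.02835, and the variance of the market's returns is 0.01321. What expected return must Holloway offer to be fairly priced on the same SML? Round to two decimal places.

MRP = (17.71% − 10.16%) / (1.93 − 0.90) = 7.3301%
R_f = 10.16% − 0.90 × 7.3301% = 3.5629%
β_Holloway = Cov / Var(R_m) = 0.02835 / 0.01321 = 2.1461
E(R_Holloway) = R_f + β × MRP = 3.5629% + 2.1461 × 7.3301% = 19.29%

19.29%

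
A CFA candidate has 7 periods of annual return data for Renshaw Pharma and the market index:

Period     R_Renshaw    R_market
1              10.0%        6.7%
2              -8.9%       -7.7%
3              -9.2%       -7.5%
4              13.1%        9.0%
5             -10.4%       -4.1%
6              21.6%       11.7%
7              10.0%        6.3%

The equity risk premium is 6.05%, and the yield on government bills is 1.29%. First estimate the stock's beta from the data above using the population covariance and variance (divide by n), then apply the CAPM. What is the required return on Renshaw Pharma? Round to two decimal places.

Mean R_i = (10.0 − 8.9 − 9.2 + 13.1 − 10.4 + 21.6 + 10.0) / 7 = 3.7429%
Mean R_m = (6.7 − 7.7 − 7.5 + 9.0 − 4.1 + 11.7 + 6.3) / 7 = 2.0571%
Σ(R_i − R̄_i)(R_m − R̄_m) = 626.8929  ⇒  Cov = 626.8929 / 7 = 89.5561
Σ(R_m − R̄_m)² = 405.1971  ⇒  Var(R_m) = 405.1971 / 7 = 57.8853
β = Cov / Var(R_m) = 89.5561 / 57.8853 = 1.5471
E(R) = R_f + β × MRP = 1.29% + 1.5471 × 6.05% = 10.65%

10.65%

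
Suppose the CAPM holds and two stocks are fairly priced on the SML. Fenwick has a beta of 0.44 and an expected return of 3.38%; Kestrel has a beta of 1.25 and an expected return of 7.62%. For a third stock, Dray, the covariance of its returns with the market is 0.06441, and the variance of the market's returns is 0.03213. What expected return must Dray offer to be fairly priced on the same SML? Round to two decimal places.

11.57%

MRP = (7.62% − 3.38%) / (1.25 − 0.44) = 5.2346%
R_f = 3.38% − 0.44 × 5.2346% = 1.0768%
β_Dray = Cov / Var(R_m) = 0.06441 / 0.03213 = 2.0047
E(R_Dray) = R_f + β × MRP = 1.0768% + 2.0047 × 5.2346% = 11.57%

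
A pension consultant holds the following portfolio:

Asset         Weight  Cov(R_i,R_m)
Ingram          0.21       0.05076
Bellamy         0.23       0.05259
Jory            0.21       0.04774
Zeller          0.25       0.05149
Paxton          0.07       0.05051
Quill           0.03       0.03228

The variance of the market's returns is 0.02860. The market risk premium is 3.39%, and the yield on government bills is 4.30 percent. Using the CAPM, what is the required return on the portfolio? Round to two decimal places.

10.25%

β_Ingram = 0.05076 / 0.02860 = 1.7748
β_Bellamy = 0.05259 / 0.02860 = 1.8388
β_Jory = 0.04774 / 0.02860 = 1.6692
β_Zeller = 0.05149 / 0.02860 = 1.8003
β_Paxton = 0.05051 / 0.02860 = 1.7661
β_Quill = 0.03228 / 0.02860 = 1.1287
β_P = Σ w_i β_i = 0.21×1.7748 + 0.23×1.8388 + 0.21×1.6692 + 0.25×1.8003 + 0.07×1.7661 + 0.03×1.1287 = 1.7537
E(R_P) = R_f + β_P × MRP = 4.30% + 1.7537 × 3.39% = 10.25%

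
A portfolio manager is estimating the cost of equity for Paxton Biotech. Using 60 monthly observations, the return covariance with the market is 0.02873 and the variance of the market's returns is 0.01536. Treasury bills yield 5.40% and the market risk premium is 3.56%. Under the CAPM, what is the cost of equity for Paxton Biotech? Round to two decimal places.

12.06%

β = Cov(R_i, R_m) / Var(R_m) = 0.02873 / 0.01536 = 1.8704
E(R) = R_f + β × MRP = 5.40% + 1.8704 × 3.56% = 12.06%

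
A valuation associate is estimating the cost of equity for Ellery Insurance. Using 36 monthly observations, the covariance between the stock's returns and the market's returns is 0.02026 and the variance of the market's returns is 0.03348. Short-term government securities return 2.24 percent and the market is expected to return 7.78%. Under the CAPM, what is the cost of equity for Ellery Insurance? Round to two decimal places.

β = Cov(R_i, R_m) / Var(R_m) = 0.02026 / 0.03348 = 0.6051
MRP = 7.78% − 2.24% = 5.54%
E(R) = R_f + β × MRP = 2.24% + 0.6051 × 5.54% = 5.59%

5.59%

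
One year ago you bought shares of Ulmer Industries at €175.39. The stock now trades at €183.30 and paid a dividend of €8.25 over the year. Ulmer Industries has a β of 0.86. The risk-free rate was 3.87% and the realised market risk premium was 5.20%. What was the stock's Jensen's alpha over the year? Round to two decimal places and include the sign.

+0.87%

Realised HPR = (P1 + D1 − P0) / P0 = (183.30 + 8.25 − 175.39) / 175.39 = 16.16 / 175.39 = 9.2138%
CAPM required = R_f + β·MRP = 3.87% + 0.86 × 5.20% = 8.3420%
α = realised − required = 9.2138% − 8.3420% = +0.87%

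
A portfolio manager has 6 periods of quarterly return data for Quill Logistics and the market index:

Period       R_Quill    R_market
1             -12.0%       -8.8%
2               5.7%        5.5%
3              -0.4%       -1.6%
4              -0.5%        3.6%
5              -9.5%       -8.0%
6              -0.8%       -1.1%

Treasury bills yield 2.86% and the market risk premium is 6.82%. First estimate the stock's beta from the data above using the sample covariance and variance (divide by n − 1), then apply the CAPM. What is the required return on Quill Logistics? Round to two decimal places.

Mean R_i = (-12.0 + 5.7 − 0.4 − 0.5 − 9.5 − 0.8) / 6 = -2.9167%
Mean R_m = (-8.8 + 5.5 − 1.6 + 3.6 − 8.0 − 1.1) / 6 = -1.7333%
Σ(R_i − R̄_i)(R_m − R̄_m) = 182.3367  ⇒  Cov = 182.3367 / 5 = 36.4673
Σ(R_m − R̄_m)² = 170.3933  ⇒  Var(R_m) = 170.3933 / 5 = 34.0787
β = Cov / Var(R_m) = 36.4673 / 34.0787 = 1.0701
E(R) = R_f + β × MRP = 2.86% + 1.0701 × 6.82% = 10.16%

10.16%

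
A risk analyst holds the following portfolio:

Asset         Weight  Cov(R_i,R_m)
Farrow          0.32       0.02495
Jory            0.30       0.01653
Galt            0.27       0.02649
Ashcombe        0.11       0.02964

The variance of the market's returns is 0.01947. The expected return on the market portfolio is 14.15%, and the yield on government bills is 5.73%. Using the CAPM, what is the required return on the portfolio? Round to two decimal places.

15.83%

β_Farrow = 0.02495 / 0.01947 = 1.2815
β_Jory = 0.01653 / 0.01947 = 0.8490
β_Galt = 0.02649 / 0.01947 = 1.3606
β_Ashcombe = 0.02964 / 0.01947 = 1.5223
β_P = Σ w_i β_i = 0.32×1.2815 + 0.30×0.8490 + 0.27×1.3606 + 0.11×1.5223 = 1.1996
MRP = 14.15% − 5.73% = 8.42%
E(R_P) = R_f + β_P × MRP = 5.73% + 1.1996 × 8.42% = 15.83%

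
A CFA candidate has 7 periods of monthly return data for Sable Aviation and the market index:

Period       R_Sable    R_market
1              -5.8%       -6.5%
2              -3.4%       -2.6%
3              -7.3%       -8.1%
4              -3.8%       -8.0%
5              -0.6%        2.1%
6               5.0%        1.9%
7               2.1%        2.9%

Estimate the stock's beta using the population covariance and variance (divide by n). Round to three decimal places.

0.777

Mean R_i = (-5.8 − 3.4 − 7.3 − 3.8 − 0.6 + 5.0 + 2.1) / 7 = -1.9714%
Mean R_m = (-6.5 − 2.6 − 8.1 − 8.0 + 2.1 + 1.9 + 2.9) / 7 = -2.6143%
Σ(R_i − R̄_i)(R_m − R̄_m) = 114.3229  ⇒  Cov = 114.3229 / 7 = 16.3318
Σ(R_m − R̄_m)² = 147.2086  ⇒  Var(R_m) = 147.2086 / 7 = 21.0298
β = Cov / Var(R_m) = 16.3318 / 21.0298 = 0.7766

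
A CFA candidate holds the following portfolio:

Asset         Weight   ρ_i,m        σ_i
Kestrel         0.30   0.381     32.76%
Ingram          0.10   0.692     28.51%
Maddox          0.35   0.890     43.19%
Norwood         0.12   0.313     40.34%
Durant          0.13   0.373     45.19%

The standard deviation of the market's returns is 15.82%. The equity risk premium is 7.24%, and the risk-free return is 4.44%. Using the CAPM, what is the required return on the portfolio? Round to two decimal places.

β_Kestrel = 0.381 × 32.76% / 15.82% = 0.7890
β_Ingram = 0.692 × 28.51% / 15.82% = 1.2471
β_Maddox = 0.890 × 43.19% / 15.82% = 2.4298
β_Norwood = 0.313 × 40.34% / 15.82% = 0.7981
β_Durant = 0.373 × 45.19% / 15.82% = 1.0655
β_P = Σ w_i β_i = 0.30×0.7890 + 0.10×1.2471 + 0.35×2.4298 + 0.12×0.7981 + 0.13×1.0655 = 1.4461
E(R_P) = R_f + β_P × MRP = 4.44% + 1.4461 × 7.24% = 14.91%

14.91%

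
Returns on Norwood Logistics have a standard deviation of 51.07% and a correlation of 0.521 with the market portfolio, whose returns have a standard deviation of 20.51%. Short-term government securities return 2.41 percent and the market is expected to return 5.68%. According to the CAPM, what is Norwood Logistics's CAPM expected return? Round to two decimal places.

β = ρ × σ_i / σ_m = 0.521 × 51.07% / 20.51% = 1.2973
MRP = 5.68% − 2.41% = 3.27%
E(R) = 2.41% + 1.2973 × 3.27% = 6.65%

6.65%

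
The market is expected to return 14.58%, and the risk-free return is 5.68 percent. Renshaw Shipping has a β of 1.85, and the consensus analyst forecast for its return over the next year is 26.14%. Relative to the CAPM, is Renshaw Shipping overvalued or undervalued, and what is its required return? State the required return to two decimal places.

Undervalued; required return 22.15%

MRP = 14.58% − 5.68% = 8.90%
Required return = R_f + β·MRP = 5.68% + 1.85 × 8.90% = 22.15%
Forecast 26.14% > required 22.15% → the stock plots above the SML → undervalued.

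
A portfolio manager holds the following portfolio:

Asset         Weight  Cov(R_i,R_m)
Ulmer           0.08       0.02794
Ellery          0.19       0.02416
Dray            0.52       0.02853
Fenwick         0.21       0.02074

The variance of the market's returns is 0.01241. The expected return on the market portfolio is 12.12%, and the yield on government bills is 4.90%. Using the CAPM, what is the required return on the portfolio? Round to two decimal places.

β_Ulmer = 0.02794 / 0.01241 = 2.2514
β_Ellery = 0.02416 / 0.01241 = 1.9468
β_Dray = 0.02853 / 0.01241 = 2.2990
β_Fenwick = 0.02074 / 0.01241 = 1.6712
β_P = Σ w_i β_i = 0.08×2.2514 + 0.19×1.9468 + 0.52×2.2990 + 0.21×1.6712 = 2.0964
MRP = 12.12% − 4.90% = 7.22%
E(R_P) = R_f + β_P × MRP = 4.90% + 2.0964 × 7.22% = 20.04%

20.04%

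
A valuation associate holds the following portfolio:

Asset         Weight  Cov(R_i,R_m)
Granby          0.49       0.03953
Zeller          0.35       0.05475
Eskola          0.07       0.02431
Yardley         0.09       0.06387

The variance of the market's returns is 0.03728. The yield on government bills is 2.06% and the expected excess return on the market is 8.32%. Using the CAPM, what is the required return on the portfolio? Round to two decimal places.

β_Granby = 0.03953 / 0.03728 = 1.0604
β_Zeller = 0.05475 / 0.03728 = 1.4686
β_Eskola = 0.02431 / 0.03728 = 0.6521
β_Yardley = 0.06387 / 0.03728 = 1.7133
β_P = Σ w_i β_i = 0.49×1.0604 + 0.35×1.4686 + 0.07×0.6521 + 0.09×1.7133 = 1.2335
E(R_P) = R_f + β_P × MRP = 2.06% + 1.2335 × 8.32% = 12.32%

12.32%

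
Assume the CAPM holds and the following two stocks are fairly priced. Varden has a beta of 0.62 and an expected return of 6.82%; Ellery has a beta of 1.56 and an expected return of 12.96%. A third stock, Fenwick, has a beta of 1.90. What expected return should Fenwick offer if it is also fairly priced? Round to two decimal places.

MRP (SML slope) = (12.96% − 6.82%) / (1.56 − 0.62) = 6.14% / 0.94 = 6.5319%
R_f (intercept) = 6.82% − 0.62 × 6.5319% = 2.7702%
E(R_Fenwick) = R_f + β × MRP = 2.7702% + 1.90 × 6.5319% = 15.18%

15.18%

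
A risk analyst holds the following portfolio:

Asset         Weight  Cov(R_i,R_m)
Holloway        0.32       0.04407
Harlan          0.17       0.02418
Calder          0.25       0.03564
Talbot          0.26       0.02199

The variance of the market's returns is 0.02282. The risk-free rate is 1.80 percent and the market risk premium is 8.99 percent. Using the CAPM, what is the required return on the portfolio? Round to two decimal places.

14.74%

β_Holloway = 0.04407 / 0.02282 = 1.9312
β_Harlan = 0.02418 / 0.02282 = 1.0596
β_Calder = 0.03564 / 0.02282 = 1.5618
β_Talbot = 0.02199 / 0.02282 = 0.9636
β_P = Σ w_i β_i = 0.32×1.9312 + 0.17×1.0596 + 0.25×1.5618 + 0.26×0.9636 = 1.4391
E(R_P) = R_f + β_P × MRP = 1.80% + 1.4391 × 8.99% = 14.74%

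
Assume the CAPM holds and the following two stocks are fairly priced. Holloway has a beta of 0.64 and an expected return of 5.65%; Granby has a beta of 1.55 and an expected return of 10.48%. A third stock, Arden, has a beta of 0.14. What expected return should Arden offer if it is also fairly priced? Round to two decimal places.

MRP (SML slope) = (10.48% − 5.65%) / (1.55 − 0.64) = 4.83% / 0.91 = 5.3077%
R_f (intercept) = 5.65% − 0.64 × 5.3077% = 2.2531%
E(R_Arden) = R_f + β × MRP = 2.2531% + 0.14 × 5.3077% = 3.00%

3.00%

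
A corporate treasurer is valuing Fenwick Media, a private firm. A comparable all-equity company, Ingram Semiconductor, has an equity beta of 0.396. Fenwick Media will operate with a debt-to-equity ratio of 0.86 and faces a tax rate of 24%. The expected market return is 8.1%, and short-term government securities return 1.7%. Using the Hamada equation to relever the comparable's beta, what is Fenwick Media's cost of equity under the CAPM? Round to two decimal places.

5.89%

β_L = β_U × [1 + (1 − t)(D/E)] = 0.396 × [1 + (1 − 0.24) × 0.86]
    = 0.396 × [1 + 0.76 × 0.86] = 0.396 × 1.6536 = 0.6548
MRP = 8.1% − 1.7% = 6.40%
E(R) = R_f + β_L × MRP = 1.7% + 0.6548 × 6.4% = 5.89%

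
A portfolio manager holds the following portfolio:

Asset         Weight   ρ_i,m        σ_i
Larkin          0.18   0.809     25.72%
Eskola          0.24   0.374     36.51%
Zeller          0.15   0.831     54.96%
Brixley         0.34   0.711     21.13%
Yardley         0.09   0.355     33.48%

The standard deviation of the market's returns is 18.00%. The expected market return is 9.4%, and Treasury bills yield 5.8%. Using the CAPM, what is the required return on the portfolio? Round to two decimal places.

β_Larkin = 0.809 × 25.72% / 18.00% = 1.1560
β_Eskola = 0.374 × 36.51% / 18.00% = 0.7586
β_Zeller = 0.831 × 54.96% / 18.00% = 2.5373
β_Brixley = 0.711 × 21.13% / 18.00% = 0.8346
β_Yardley = 0.355 × 33.48% / 18.00% = 0.6603
β_P = Σ w_i β_i = 0.18×1.1560 + 0.24×0.7586 + 0.15×2.5373 + 0.34×0.8346 + 0.09×0.6603 = 1.1139
MRP = 9.4% − 5.8% = 3.60%
E(R_P) = R_f + β_P × MRP = 5.8% + 1.1139 × 3.6% = 9.81%

9.81%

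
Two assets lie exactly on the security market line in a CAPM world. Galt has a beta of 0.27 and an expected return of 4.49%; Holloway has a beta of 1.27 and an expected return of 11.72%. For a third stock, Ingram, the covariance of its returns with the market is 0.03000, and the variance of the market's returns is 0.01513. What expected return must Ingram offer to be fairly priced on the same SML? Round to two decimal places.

MRP = (11.72% − 4.49%) / (1.27 − 0.27) = 7.2300%
R_f = 4.49% − 0.27 × 7.2300% = 2.5379%
β_Ingram = Cov / Var(R_m) = 0.03000 / 0.01513 = 1.9828
E(R_Ingram) = R_f + β × MRP = 2.5379% + 1.9828 × 7.2300% = 16.87%

16.87%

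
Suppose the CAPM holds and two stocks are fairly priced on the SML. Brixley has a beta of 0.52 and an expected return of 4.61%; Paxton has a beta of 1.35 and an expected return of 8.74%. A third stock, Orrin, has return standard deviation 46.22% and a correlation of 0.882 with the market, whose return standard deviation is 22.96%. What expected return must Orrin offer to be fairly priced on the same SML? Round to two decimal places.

10.86%

MRP = (8.74% − 4.61%) / (1.35 − 0.52) = 4.9759%
R_f = 4.61% − 0.52 × 4.9759% = 2.0225%
β_Orrin = ρ·σ_i/σ_m = 0.882 × 46.22 / 22.96 = 1.7755
E(R_Orrin) = R_f + β × MRP = 2.0225% + 1.7755 × 4.9759% = 10.86%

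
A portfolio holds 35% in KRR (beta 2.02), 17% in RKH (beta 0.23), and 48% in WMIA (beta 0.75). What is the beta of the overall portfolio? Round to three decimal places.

β_P = Σ w_i β_i = 0.35×2.02 + 0.17×0.23 + 0.48×0.75 = 1.1061

1.106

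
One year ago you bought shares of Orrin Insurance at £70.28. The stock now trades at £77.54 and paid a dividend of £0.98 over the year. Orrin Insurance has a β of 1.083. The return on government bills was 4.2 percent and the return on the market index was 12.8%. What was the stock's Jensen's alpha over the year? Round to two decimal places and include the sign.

-1.79%

Realised HPR = (P1 + D1 − P0) / P0 = (77.54 + 0.98 − 70.28) / 70.28 = 8.24 / 70.28 = 11.7245%
MRP = 12.8% − 4.2% = 8.60%
CAPM required = R_f + β·MRP = 4.2% + 1.083 × 8.6% = 13.5138%
α = realised − required = 11.7245% − 13.5138% = -1.79%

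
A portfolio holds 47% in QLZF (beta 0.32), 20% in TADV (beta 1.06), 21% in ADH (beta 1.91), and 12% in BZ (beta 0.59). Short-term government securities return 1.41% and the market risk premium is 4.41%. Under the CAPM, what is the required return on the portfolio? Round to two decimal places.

5.09%

β_P = Σ w_i β_i = 0.47×0.32 + 0.20×1.06 + 0.21×1.91 + 0.12×0.59 = 0.8343
E(R_P) = R_f + β_P × MRP = 1.41% + 0.8343 × 4.41% = 5.09%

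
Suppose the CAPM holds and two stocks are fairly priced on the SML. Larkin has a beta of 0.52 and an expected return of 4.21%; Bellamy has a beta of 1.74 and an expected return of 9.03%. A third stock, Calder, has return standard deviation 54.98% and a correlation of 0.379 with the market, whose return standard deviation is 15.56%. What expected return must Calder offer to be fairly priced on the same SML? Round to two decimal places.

7.45%

MRP = (9.03% − 4.21%) / (1.74 − 0.52) = 3.9508%
R_f = 4.21% − 0.52 × 3.9508% = 2.1556%
β_Calder = ρ·σ_i/σ_m = 0.379 × 54.98 / 15.56 = 1.3392
E(R_Calder) = R_f + β × MRP = 2.1556% + 1.3392 × 3.9508% = 7.45%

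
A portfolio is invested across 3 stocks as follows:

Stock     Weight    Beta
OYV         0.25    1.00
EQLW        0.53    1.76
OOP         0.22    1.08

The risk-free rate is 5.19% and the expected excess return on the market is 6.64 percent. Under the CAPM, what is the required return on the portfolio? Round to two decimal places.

β_P = Σ w_i β_i = 0.25×1.00 + 0.53×1.76 + 0.22×1.08 = 1.4204
E(R_P) = R_f + β_P × MRP = 5.19% + 1.4204 × 6.64% = 14.62%

14.62%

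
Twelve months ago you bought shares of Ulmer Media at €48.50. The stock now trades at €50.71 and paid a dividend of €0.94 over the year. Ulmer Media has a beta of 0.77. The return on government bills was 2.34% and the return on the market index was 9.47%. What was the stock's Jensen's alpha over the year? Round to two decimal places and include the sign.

-1.34%

Realised HPR = (P1 + D1 − P0) / P0 = (50.71 + 0.94 − 48.50) / 48.50 = 3.15 / 48.50 = 6.4948%
MRP = 9.47% − 2.34% = 7.13%
CAPM required = R_f + β·MRP = 2.34% + 0.77 × 7.13% = 7.8301%
α = realised − required = 6.4948% − 7.8301% = -1.34%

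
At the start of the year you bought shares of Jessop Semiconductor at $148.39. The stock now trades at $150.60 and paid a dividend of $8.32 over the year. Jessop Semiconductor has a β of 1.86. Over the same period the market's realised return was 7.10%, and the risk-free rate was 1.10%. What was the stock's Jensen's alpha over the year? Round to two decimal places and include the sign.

Realised HPR = (P1 + D1 − P0) / P0 = (150.60 + 8.32 − 148.39) / 148.39 = 10.53 / 148.39 = 7.0962%
MRP = 7.10% − 1.10% = 6.00%
CAPM required = R_f + β·MRP = 1.10% + 1.86 × 6.00% = 12.2600%
α = realised − required = 7.0962% − 12.2600% = -5.16%

-5.16%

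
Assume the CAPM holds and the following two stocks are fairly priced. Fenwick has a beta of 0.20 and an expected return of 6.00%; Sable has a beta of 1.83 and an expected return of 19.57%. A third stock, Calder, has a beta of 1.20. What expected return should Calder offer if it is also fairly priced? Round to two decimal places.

MRP (SML slope) = (19.57% − 6.00%) / (1.83 − 0.20) = 13.57% / 1.63 = 8.3252%
R_f (intercept) = 6.00% − 0.20 × 8.3252% = 4.3350%
E(R_Calder) = R_f + β × MRP = 4.3350% + 1.20 × 8.3252% = 14.33%

14.33%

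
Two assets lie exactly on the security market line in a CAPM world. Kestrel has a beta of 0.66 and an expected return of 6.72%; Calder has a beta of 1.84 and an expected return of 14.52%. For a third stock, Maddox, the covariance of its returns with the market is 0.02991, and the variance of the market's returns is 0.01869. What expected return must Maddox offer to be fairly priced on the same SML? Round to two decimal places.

12.94%

MRP = (14.52% − 6.72%) / (1.84 − 0.66) = 6.6102%
R_f = 6.72% − 0.66 × 6.6102% = 2.3573%
β_Maddox = Cov / Var(R_m) = 0.02991 / 0.01869 = 1.6003
E(R_Maddox) = R_f + β × MRP = 2.3573% + 1.6003 × 6.6102% = 12.94%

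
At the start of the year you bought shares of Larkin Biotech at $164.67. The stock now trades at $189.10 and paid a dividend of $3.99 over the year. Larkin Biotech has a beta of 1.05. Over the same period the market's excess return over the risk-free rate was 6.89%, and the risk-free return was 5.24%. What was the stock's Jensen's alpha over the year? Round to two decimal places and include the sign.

Realised HPR = (P1 + D1 − P0) / P0 = (189.10 + 3.99 − 164.67) / 164.67 = 28.42 / 164.67 = 17.2588%
CAPM required = R_f + β·MRP = 5.24% + 1.05 × 6.89% = 12.4745%
α = realised − required = 17.2588% − 12.4745% = +4.78%

+4.78%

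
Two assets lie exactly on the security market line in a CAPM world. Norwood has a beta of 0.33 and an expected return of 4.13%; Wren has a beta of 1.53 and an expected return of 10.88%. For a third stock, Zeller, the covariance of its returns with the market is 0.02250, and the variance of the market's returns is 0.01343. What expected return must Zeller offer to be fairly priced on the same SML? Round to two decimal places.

11.70%

MRP = (10.88% − 4.13%) / (1.53 − 0.33) = 5.6250%
R_f = 4.13% − 0.33 × 5.6250% = 2.2738%
β_Zeller = Cov / Var(R_m) = 0.02250 / 0.01343 = 1.6754
E(R_Zeller) = R_f + β × MRP = 2.2738% + 1.6754 × 5.6250% = 11.70%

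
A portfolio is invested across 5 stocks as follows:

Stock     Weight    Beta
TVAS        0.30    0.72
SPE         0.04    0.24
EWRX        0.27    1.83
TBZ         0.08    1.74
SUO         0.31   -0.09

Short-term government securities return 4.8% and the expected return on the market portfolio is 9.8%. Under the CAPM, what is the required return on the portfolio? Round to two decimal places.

8.96%

β_P = Σ w_i β_i = 0.30×0.72 + 0.04×0.24 + 0.27×1.83 + 0.08×1.74 + 0.31×-0.09 = 0.8310
MRP = 9.8% − 4.8% = 5.00%
E(R_P) = R_f + β_P × MRP = 4.8% + 0.8310 × 5.0% = 8.96%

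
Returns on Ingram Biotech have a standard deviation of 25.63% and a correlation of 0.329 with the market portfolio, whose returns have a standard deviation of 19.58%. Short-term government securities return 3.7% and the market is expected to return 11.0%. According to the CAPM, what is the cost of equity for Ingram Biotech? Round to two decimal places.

6.84%

β = ρ × σ_i / σ_m = 0.329 × 25.63% / 19.58% = 0.4307
MRP = 11.0% − 3.7% = 7.30%
E(R) = 3.7% + 0.4307 × 7.3% = 6.84%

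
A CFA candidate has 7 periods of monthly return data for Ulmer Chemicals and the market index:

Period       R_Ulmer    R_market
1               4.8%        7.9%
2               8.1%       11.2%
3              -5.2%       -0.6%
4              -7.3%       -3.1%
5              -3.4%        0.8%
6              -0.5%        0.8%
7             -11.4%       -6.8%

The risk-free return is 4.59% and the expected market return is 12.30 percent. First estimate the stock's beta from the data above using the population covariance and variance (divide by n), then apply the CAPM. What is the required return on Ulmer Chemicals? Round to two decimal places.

Mean R_i = (4.8 + 8.1 − 5.2 − 7.3 − 3.4 − 0.5 − 11.4) / 7 = -2.1286%
Mean R_m = (7.9 + 11.2 − 0.6 − 3.1 + 0.8 + 0.8 − 6.8) / 7 = 1.4571%
Σ(R_i − R̄_i)(R_m − R̄_m) = 250.5014  ⇒  Cov = 250.5014 / 7 = 35.7859
Σ(R_m − R̄_m)² = 230.4771  ⇒  Var(R_m) = 230.4771 / 7 = 32.9253
β = Cov / Var(R_m) = 35.7859 / 32.9253 = 1.0869
MRP = 12.30% − 4.59% = 7.71%
E(R) = R_f + β × MRP = 4.59% + 1.0869 × 7.71% = 12.97%

12.97%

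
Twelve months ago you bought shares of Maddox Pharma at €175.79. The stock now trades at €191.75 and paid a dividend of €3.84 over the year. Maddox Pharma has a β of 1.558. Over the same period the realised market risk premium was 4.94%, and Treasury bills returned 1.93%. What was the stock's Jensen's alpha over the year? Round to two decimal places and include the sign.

+1.64%

Realised HPR = (P1 + D1 − P0) / P0 = (191.75 + 3.84 − 175.79) / 175.79 = 19.80 / 175.79 = 11.2634%
CAPM required = R_f + β·MRP = 1.93% + 1.558 × 4.94% = 9.62652%
α = realised − required = 11.2634% − 9.62652% = +1.64%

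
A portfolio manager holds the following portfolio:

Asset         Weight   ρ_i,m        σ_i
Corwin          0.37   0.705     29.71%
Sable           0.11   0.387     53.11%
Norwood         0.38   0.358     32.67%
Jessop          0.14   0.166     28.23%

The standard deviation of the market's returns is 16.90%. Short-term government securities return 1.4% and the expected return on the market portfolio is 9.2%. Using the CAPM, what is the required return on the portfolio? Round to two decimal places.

8.37%

β_Corwin = 0.705 × 29.71% / 16.90% = 1.2394
β_Sable = 0.387 × 53.11% / 16.90% = 1.2162
β_Norwood = 0.358 × 32.67% / 16.90% = 0.6921
β_Jessop = 0.166 × 28.23% / 16.90% = 0.2773
β_P = Σ w_i β_i = 0.37×1.2394 + 0.11×1.2162 + 0.38×0.6921 + 0.14×0.2773 = 0.8942
MRP = 9.2% − 1.4% = 7.80%
E(R_P) = R_f + β_P × MRP = 1.4% + 0.8942 × 7.8% = 8.37%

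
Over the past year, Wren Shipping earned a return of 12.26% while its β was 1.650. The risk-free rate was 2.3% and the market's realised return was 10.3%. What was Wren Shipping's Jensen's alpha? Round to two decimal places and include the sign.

Market excess return = 10.3% − 2.3% = 8.00%
CAPM benchmark = R_f + β(R_m − R_f) = 2.3% + 1.650 × 8.0% = 15.5000%
α = actual − benchmark = 12.26% − 15.5000% = -3.24%

-3.24%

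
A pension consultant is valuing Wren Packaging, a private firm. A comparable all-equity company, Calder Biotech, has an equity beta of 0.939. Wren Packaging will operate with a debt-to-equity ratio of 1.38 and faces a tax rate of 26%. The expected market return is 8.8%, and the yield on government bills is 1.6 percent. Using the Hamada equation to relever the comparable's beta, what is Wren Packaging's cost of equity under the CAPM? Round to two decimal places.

β_L = β_U × [1 + (1 − t)(D/E)] = 0.939 × [1 + (1 − 0.26) × 1.38]
    = 0.939 × [1 + 0.74 × 1.38] = 0.939 × 2.0212 = 1.8979
MRP = 8.8% − 1.6% = 7.20%
E(R) = R_f + β_L × MRP = 1.6% + 1.8979 × 7.2% = 15.26%

15.26%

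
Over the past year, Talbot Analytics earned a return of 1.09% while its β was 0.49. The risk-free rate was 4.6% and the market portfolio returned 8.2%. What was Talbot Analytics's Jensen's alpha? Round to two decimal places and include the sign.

-5.27%

Market excess return = 8.2% − 4.6% = 3.60%
CAPM benchmark = R_f + β(R_m − R_f) = 4.6% + 0.49 × 3.6% = 6.3640%
α = actual − benchmark = 1.09% − 6.3640% = -5.27%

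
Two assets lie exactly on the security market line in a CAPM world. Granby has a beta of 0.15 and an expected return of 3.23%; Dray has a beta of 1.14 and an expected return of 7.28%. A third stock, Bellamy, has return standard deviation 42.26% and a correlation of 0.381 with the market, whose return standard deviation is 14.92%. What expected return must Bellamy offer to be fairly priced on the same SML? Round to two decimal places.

MRP = (7.28% − 3.23%) / (1.14 − 0.15) = 4.0909%
R_f = 3.23% − 0.15 × 4.0909% = 2.6164%
β_Bellamy = ρ·σ_i/σ_m = 0.381 × 42.26 / 14.92 = 1.0792
E(R_Bellamy) = R_f + β × MRP = 2.6164% + 1.0792 × 4.0909% = 7.03%

7.03%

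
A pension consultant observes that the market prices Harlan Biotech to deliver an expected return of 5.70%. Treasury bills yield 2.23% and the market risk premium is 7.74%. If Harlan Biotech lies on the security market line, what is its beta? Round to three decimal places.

β = (E(R) − R_f) / MRP = (5.70% − 2.23%) / 7.74% = 3.47% / 7.74% = 0.448

0.448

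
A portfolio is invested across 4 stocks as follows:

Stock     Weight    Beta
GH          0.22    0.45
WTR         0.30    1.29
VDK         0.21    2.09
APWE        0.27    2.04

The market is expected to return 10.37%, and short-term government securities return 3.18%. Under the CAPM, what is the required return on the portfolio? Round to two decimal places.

13.79%

β_P = Σ w_i β_i = 0.22×0.45 + 0.30×1.29 + 0.21×2.09 + 0.27×2.04 = 1.4757
MRP = 10.37% − 3.18% = 7.19%
E(R_P) = R_f + β_P × MRP = 3.18% + 1.4757 × 7.19% = 13.79%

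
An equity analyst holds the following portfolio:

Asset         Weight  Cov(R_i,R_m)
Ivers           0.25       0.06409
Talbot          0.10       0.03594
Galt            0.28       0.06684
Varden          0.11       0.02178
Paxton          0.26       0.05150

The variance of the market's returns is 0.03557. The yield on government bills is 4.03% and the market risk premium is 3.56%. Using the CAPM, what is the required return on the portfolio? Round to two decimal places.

β_Ivers = 0.06409 / 0.03557 = 1.8018
β_Talbot = 0.03594 / 0.03557 = 1.0104
β_Galt = 0.06684 / 0.03557 = 1.8791
β_Varden = 0.02178 / 0.03557 = 0.6123
β_Paxton = 0.05150 / 0.03557 = 1.4478
β_P = Σ w_i β_i = 0.25×1.8018 + 0.10×1.0104 + 0.28×1.8791 + 0.11×0.6123 + 0.26×1.4478 = 1.5214
E(R_P) = R_f + β_P × MRP = 4.03% + 1.5214 × 3.56% = 9.45%

9.45%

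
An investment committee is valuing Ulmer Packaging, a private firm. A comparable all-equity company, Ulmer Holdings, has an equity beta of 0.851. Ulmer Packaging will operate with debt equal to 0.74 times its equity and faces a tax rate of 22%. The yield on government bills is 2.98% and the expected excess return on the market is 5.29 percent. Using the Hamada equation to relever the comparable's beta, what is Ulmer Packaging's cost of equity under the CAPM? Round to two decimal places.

β_L = β_U × [1 + (1 − t)(D/E)] = 0.851 × [1 + (1 − 0.22) × 0.74]
    = 0.851 × [1 + 0.78 × 0.74] = 0.851 × 1.5772 = 1.3422
E(R) = R_f + β_L × MRP = 2.98% + 1.3422 × 5.29% = 10.08%

10.08%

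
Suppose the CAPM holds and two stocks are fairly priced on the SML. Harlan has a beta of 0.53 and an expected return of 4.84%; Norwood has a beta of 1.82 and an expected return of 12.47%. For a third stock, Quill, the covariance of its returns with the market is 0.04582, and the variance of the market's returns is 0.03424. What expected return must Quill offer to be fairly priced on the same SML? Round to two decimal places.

9.62%

MRP = (12.47% − 4.84%) / (1.82 − 0.53) = 5.9147%
R_f = 4.84% − 0.53 × 5.9147% = 1.7052%
β_Quill = Cov / Var(R_m) = 0.04582 / 0.03424 = 1.3382
E(R_Quill) = R_f + β × MRP = 1.7052% + 1.3382 × 5.9147% = 9.62%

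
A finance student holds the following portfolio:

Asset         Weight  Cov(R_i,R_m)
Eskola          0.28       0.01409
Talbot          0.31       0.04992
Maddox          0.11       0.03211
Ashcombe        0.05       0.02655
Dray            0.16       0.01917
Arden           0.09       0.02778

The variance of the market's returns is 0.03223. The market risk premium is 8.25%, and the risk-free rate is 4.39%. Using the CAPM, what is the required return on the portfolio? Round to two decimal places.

12.03%

β_Eskola = 0.01409 / 0.03223 = 0.4372
β_Talbot = 0.04992 / 0.03223 = 1.5489
β_Maddox = 0.03211 / 0.03223 = 0.9963
β_Ashcombe = 0.02655 / 0.03223 = 0.8238
β_Dray = 0.01917 / 0.03223 = 0.5948
β_Arden = 0.02778 / 0.03223 = 0.8619
β_P = Σ w_i β_i = 0.28×0.4372 + 0.31×1.5489 + 0.11×0.9963 + 0.05×0.8238 + 0.16×0.5948 + 0.09×0.8619 = 0.9261
E(R_P) = R_f + β_P × MRP = 4.39% + 0.9261 × 8.25% = 12.03%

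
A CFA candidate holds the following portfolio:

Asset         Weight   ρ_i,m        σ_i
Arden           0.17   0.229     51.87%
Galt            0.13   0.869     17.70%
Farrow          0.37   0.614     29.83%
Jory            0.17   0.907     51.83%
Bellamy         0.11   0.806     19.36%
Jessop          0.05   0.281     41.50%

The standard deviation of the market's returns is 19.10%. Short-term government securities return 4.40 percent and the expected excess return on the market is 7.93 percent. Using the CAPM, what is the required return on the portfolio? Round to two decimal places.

β_Arden = 0.229 × 51.87% / 19.10% = 0.6219
β_Galt = 0.869 × 17.70% / 19.10% = 0.8053
β_Farrow = 0.614 × 29.83% / 19.10% = 0.9589
β_Jory = 0.907 × 51.83% / 19.10% = 2.4612
β_Bellamy = 0.806 × 19.36% / 19.10% = 0.8170
β_Jessop = 0.281 × 41.50% / 19.10% = 0.6105
β_P = Σ w_i β_i = 0.17×0.6219 + 0.13×0.8053 + 0.37×0.9589 + 0.17×2.4612 + 0.11×0.8170 + 0.05×0.6105 = 1.1040
E(R_P) = R_f + β_P × MRP = 4.40% + 1.1040 × 7.93% = 13.15%

13.15%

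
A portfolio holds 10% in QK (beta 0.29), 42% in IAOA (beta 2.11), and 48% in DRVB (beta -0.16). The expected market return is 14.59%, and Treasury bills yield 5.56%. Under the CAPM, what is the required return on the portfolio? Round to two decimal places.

β_P = Σ w_i β_i = 0.10×0.29 + 0.42×2.11 + 0.48×-0.16 = 0.8384
MRP = 14.59% − 5.56% = 9.03%
E(R_P) = R_f + β_P × MRP = 5.56% + 0.8384 × 9.03% = 13.13%

13.13%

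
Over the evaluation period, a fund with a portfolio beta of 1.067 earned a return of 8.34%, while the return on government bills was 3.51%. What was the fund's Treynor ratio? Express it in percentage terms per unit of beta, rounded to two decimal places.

4.53%

Treynor = (R_P − R_f) / β_P = (8.34% − 3.51%) / 1.0670 = 4.83% / 1.0670 = 4.53%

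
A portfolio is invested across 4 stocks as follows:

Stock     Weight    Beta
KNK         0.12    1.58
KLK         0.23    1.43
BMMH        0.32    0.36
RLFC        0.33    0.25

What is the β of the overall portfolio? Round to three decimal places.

0.716

β_P = Σ w_i β_i = 0.12×1.58 + 0.23×1.43 + 0.32×0.36 + 0.33×0.25 = 0.7162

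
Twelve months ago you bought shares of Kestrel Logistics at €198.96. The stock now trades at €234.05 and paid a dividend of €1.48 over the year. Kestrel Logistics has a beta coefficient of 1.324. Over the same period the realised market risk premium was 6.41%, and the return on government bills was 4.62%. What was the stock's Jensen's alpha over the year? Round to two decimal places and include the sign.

Realised HPR = (P1 + D1 − P0) / P0 = (234.05 + 1.48 − 198.96) / 198.96 = 36.57 / 198.96 = 18.3806%
CAPM required = R_f + β·MRP = 4.62% + 1.324 × 6.41% = 13.10684%
α = realised − required = 18.3806% − 13.10684% = +5.27%

+5.27%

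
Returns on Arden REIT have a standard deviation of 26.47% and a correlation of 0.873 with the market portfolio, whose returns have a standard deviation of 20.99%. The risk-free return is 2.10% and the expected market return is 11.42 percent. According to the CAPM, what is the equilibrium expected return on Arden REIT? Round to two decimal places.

12.36%

β = ρ × σ_i / σ_m = 0.873 × 26.47% / 20.99% = 1.1009
MRP = 11.42% − 2.10% = 9.32%
E(R) = 2.10% + 1.1009 × 9.32% = 12.36%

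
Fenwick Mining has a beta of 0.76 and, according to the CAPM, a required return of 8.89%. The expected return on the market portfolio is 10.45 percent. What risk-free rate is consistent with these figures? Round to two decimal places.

E(R) = R_f + β(E(R_m) − R_f) = R_f(1 − β) + β·E(R_m)
8.89% = R_f × (1 − 0.76) + 0.76 × 10.45%
8.89% = R_f × 0.24 + 7.9420%
R_f = (8.89% − 7.9420%) / 0.24 = 3.95%

3.95%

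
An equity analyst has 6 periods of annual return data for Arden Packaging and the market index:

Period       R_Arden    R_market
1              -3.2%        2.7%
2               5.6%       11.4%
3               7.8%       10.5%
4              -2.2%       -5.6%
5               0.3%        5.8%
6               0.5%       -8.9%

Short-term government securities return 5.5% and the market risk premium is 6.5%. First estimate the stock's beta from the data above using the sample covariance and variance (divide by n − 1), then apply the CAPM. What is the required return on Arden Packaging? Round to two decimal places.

Mean R_i = (-3.2 + 5.6 + 7.8 − 2.2 + 0.3 + 0.5) / 6 = 1.4667%
Mean R_m = (2.7 + 11.4 + 10.5 − 5.6 + 5.8 − 8.9) / 6 = 2.6500%
Σ(R_i − R̄_i)(R_m − R̄_m) = 123.3900  ⇒  Cov = 123.3900 / 5 = 24.6780
Σ(R_m − R̄_m)² = 349.5750  ⇒  Var(R_m) = 349.5750 / 5 = 69.9150
β = Cov / Var(R_m) = 24.6780 / 69.9150 = 0.3530
E(R) = R_f + β × MRP = 5.5% + 0.3530 × 6.5% = 7.79%

7.79%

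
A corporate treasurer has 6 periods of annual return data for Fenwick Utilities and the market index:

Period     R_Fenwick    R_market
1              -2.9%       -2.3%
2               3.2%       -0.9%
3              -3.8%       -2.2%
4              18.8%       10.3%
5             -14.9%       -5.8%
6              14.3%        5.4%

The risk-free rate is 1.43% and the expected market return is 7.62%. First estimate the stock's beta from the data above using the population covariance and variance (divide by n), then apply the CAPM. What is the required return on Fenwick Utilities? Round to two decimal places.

Mean R_i = (-2.9 + 3.2 − 3.8 + 18.8 − 14.9 + 14.3) / 6 = 2.4500%
Mean R_m = (-2.3 − 0.9 − 2.2 + 10.3 − 5.8 + 5.4) / 6 = 0.7500%
Σ(R_i − R̄_i)(R_m − R̄_m) = 358.4050  ⇒  Cov = 358.4050 / 6 = 59.7342
Σ(R_m − R̄_m)² = 176.4550  ⇒  Var(R_m) = 176.4550 / 6 = 29.4092
β = Cov / Var(R_m) = 59.7342 / 29.4092 = 2.0311
MRP = 7.62% − 1.43% = 6.19%
E(R) = R_f + β × MRP = 1.43% + 2.0311 × 6.19% = 14.00%

14.00%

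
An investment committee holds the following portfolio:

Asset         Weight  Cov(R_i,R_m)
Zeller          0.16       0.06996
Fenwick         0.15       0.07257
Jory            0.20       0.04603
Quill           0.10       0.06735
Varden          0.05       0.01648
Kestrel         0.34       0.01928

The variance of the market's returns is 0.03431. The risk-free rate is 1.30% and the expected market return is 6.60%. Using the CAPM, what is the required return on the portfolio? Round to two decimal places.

β_Zeller = 0.06996 / 0.03431 = 2.0391
β_Fenwick = 0.07257 / 0.03431 = 2.1151
β_Jory = 0.04603 / 0.03431 = 1.3416
β_Quill = 0.06735 / 0.03431 = 1.9630
β_Varden = 0.01648 / 0.03431 = 0.4803
β_Kestrel = 0.01928 / 0.03431 = 0.5619
β_P = Σ w_i β_i = 0.16×2.0391 + 0.15×2.1151 + 0.20×1.3416 + 0.10×1.9630 + 0.05×0.4803 + 0.34×0.5619 = 1.3232
MRP = 6.60% − 1.30% = 5.30%
E(R_P) = R_f + β_P × MRP = 1.30% + 1.3232 × 5.30% = 8.31%

8.31%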